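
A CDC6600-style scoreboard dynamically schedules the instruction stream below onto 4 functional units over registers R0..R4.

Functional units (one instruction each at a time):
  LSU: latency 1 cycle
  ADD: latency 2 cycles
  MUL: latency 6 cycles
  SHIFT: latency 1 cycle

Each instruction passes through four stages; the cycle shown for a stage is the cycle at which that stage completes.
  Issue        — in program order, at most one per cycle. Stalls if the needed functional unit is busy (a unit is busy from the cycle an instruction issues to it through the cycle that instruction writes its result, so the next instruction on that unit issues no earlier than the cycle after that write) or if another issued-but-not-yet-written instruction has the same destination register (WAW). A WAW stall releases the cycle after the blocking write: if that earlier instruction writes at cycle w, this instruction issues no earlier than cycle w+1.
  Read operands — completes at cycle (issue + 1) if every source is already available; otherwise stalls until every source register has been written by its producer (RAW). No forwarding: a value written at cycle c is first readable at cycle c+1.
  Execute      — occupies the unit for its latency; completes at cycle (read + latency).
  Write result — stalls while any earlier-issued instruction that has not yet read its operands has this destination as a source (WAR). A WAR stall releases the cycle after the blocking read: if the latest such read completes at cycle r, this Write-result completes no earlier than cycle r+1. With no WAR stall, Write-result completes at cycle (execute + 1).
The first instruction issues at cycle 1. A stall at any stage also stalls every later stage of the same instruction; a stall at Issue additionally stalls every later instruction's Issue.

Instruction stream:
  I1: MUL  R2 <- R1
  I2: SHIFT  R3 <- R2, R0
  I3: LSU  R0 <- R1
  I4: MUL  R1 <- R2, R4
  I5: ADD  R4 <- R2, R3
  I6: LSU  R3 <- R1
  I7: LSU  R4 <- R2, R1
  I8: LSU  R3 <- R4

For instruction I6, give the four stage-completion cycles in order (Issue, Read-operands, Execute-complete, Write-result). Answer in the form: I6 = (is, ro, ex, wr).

I6 = (13, 19, 20, 21)

c1: issue I1 (MUL)
c2: I1 read-ops; issue I2 (SHIFT)
c3: issue I3 (LSU)
c4: I3 read-ops
c5: I3 finished on LSU
c8: I1 finished on MUL
c9: I1→R2
c10: I2 read-ops; issue I4 (MUL)
c11: I2 finished on SHIFT; I3→R0; I4 read-ops; issue I5 (ADD)
c12: I2→R3
c13: I5 read-ops; issue I6 (LSU)
c15: I5 finished on ADD
c16: I5→R4
c17: I4 finished on MUL
c18: I4→R1
c19: I6 read-ops
c20: I6 finished on LSU
c21: I6→R3
c22: issue I7 (LSU)
c23: I7 read-ops
c24: I7 finished on LSU
c25: I7→R4
c26: issue I8 (LSU)
c27: I8 read-ops
c28: I8 finished on LSU
c29: I8→R3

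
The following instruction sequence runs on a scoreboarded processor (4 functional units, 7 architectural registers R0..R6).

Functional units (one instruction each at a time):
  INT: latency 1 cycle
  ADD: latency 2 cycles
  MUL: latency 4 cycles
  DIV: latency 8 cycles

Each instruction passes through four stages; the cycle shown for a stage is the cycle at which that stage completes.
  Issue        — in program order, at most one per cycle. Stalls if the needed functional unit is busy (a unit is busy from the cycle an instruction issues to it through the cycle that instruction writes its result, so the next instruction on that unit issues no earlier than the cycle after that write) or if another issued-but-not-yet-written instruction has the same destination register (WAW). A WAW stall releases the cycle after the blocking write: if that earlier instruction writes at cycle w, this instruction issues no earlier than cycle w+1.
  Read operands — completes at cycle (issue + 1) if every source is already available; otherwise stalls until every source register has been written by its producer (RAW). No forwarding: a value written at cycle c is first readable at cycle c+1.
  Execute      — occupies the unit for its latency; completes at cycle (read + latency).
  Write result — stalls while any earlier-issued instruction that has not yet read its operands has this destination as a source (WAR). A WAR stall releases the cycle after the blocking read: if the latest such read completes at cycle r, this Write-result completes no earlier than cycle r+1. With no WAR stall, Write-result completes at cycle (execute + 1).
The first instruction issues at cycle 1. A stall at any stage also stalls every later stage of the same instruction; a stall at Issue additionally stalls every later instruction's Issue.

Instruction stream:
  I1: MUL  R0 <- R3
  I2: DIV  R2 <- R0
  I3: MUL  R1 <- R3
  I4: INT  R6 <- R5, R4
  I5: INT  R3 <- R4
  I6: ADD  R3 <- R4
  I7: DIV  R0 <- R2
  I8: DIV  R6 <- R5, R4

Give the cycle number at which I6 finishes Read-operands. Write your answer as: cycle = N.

c1: I1 dispatched to MUL
c2: I1 operands ready; I2 dispatched to DIV
c6: I1 complete
c7: R0←I1
c8: I2 operands ready; I3 dispatched to MUL
c9: I3 operands ready; I4 dispatched to INT
c10: I4 operands ready
c11: I4 complete
c12: R6←I4
c13: I3 complete; I5 dispatched to INT
c14: R1←I3; I5 operands ready
c15: I5 complete
c16: I2 complete; R3←I5
c17: R2←I2; I6 dispatched to ADD
c18: I6 operands ready; I7 dispatched to DIV
c19: I7 operands ready
c20: I6 complete
c21: R3←I6
c27: I7 complete
c28: R0←I7
c29: I8 dispatched to DIV
c30: I8 operands ready
c38: I8 complete
c39: R6←I8

cycle = 18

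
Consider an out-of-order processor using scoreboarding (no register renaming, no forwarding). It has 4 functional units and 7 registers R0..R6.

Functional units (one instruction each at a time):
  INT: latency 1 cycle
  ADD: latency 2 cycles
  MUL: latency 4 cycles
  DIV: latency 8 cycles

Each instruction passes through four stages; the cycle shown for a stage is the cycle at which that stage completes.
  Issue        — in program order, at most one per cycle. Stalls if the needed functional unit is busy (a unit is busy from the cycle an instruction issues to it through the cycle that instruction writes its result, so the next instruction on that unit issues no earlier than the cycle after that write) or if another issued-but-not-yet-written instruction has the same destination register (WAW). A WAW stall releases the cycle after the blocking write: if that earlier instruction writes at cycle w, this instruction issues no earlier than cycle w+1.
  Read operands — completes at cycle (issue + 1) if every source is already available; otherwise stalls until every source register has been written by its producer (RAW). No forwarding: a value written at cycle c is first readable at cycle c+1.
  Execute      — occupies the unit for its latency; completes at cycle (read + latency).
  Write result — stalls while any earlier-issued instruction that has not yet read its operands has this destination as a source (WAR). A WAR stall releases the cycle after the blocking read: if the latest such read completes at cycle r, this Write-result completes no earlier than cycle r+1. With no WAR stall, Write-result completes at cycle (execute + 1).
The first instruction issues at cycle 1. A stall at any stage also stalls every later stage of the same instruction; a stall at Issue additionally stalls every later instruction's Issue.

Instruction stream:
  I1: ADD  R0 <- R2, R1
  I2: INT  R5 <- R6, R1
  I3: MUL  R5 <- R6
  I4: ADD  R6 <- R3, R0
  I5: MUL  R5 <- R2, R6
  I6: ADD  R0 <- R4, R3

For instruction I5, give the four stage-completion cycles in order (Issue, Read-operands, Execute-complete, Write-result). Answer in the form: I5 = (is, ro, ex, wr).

c1: I1 issues→ADD
c2: I1 reads · I2 issues→INT
c3: I2 reads
c4: I1 exec-done · I2 exec-done
c5: I1 writes R0 · I2 writes R5
c6: I3 issues→MUL
c7: I3 reads · I4 issues→ADD
c8: I4 reads
c10: I4 exec-done
c11: I3 exec-done · I4 writes R6
c12: I3 writes R5
c13: I5 issues→MUL
c14: I5 reads · I6 issues→ADD
c15: I6 reads
c17: I6 exec-done
c18: I5 exec-done · I6 writes R0
c19: I5 writes R5

I5 = (13, 14, 18, 19)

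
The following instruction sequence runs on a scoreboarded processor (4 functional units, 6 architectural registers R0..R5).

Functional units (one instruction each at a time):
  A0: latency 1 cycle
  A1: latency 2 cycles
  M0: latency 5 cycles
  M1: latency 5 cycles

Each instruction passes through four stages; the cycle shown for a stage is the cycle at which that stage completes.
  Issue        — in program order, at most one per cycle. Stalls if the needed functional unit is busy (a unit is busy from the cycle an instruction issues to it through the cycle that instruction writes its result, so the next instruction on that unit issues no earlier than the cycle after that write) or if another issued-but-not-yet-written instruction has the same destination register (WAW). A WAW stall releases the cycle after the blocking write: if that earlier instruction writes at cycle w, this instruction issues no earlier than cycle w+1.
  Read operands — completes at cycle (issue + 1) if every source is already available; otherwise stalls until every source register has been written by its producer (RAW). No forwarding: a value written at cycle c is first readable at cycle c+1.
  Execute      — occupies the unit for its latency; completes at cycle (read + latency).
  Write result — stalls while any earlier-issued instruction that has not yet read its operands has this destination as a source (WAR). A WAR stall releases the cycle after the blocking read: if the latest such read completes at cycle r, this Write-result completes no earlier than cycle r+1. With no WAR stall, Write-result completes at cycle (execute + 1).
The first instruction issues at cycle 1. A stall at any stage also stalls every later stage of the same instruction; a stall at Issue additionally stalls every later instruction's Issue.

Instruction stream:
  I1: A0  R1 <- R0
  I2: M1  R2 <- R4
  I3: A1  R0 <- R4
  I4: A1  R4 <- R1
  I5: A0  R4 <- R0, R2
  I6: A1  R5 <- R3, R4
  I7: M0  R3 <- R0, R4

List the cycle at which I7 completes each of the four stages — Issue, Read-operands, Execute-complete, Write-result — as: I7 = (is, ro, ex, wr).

t=1  I1 dispatched to A0
t=2  I1 operands ready; I2 dispatched to M1
t=3  I1 complete; I2 operands ready; I3 dispatched to A1
t=4  R1←I1; I3 operands ready
t=6  I3 complete
t=7  R0←I3
t=8  I2 complete; I4 dispatched to A1
t=9  R2←I2; I4 operands ready
t=11  I4 complete
t=12  R4←I4
t=13  I5 dispatched to A0
t=14  I5 operands ready; I6 dispatched to A1
t=15  I5 complete; I7 dispatched to M0
t=16  R4←I5
t=17  I6 operands ready; I7 operands ready
t=19  I6 complete
t=20  R5←I6
t=22  I7 complete
t=23  R3←I7

I7 = (15, 17, 22, 23)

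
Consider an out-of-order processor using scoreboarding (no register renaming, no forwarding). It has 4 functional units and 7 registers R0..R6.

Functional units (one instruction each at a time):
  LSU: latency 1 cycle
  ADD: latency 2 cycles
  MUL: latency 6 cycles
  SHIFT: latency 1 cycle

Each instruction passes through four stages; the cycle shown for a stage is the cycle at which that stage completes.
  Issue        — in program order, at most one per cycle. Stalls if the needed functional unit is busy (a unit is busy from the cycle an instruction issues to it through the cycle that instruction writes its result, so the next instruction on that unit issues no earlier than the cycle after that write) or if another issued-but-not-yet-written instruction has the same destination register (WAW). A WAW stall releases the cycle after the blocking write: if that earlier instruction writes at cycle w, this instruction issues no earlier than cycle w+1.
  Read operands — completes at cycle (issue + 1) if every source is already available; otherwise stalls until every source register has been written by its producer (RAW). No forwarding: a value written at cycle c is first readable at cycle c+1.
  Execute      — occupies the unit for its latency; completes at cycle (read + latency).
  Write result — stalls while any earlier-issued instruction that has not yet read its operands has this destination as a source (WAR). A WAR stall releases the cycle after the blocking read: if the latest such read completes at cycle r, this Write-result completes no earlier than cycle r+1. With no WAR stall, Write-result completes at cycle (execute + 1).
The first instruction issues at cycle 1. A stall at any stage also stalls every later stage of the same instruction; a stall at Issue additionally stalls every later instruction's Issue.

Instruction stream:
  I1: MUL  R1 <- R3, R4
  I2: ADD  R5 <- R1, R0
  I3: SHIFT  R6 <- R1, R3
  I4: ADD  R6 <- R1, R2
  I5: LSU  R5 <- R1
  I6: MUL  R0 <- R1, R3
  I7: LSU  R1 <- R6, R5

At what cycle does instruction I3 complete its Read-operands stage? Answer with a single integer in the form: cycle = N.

cycle = 10

t=1  issue I1 (MUL)
t=2  I1 read-ops; issue I2 (ADD)
t=3  issue I3 (SHIFT)
t=8  I1 finished on MUL
t=9  I1→R1
t=10  I2 read-ops; I3 read-ops
t=11  I3 finished on SHIFT
t=12  I2 finished on ADD; I3→R6
t=13  I2→R5
t=14  issue I4 (ADD)
t=15  I4 read-ops; issue I5 (LSU)
t=16  I5 read-ops; issue I6 (MUL)
t=17  I4 finished on ADD; I5 finished on LSU; I6 read-ops
t=18  I4→R6; I5→R5
t=19  issue I7 (LSU)
t=20  I7 read-ops
t=21  I7 finished on LSU
t=22  I7→R1
t=23  I6 finished on MUL
t=24  I6→R0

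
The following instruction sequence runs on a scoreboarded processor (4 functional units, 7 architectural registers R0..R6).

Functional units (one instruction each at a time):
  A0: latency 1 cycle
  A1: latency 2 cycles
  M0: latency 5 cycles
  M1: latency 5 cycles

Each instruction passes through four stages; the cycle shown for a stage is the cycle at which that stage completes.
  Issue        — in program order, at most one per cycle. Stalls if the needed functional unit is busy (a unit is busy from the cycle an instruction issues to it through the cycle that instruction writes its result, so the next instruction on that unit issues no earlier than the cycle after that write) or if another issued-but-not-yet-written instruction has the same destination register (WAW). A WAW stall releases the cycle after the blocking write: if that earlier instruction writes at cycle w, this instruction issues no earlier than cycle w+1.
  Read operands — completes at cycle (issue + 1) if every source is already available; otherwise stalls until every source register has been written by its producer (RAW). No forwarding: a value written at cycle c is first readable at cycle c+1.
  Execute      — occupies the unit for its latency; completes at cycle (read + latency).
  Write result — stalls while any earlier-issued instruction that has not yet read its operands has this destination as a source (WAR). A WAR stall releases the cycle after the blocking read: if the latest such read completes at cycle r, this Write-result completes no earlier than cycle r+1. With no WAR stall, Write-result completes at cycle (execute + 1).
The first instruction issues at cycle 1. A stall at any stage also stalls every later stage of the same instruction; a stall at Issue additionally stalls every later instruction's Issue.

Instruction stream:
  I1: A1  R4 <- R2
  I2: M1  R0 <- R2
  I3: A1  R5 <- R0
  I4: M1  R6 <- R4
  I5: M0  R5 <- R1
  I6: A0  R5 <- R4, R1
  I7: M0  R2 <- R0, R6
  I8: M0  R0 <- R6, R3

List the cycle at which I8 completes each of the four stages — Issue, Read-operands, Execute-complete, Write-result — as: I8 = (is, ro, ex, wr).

I8 = (31, 32, 37, 38)

1) issue 1, read 2, done 4, write 5
2) issue 2, read 3, done 8, write 9
3) issue 6, read 10, done 12, write 13  <struct: A1 busy until I1 writes@5 / RAW R0: wait I2 write@9>
4) issue 10, read 11, done 16, write 17  <struct: M1 busy until I2 writes@9>
5) issue 14, read 15, done 20, write 21  <WAW R5: wait I3 write@13>
6) issue 22, read 23, done 24, write 25  <WAW R5: wait I5 write@21>
7) issue 23, read 24, done 29, write 30
8) issue 31, read 32, done 37, write 38  <struct: M0 busy until I7 writes@30>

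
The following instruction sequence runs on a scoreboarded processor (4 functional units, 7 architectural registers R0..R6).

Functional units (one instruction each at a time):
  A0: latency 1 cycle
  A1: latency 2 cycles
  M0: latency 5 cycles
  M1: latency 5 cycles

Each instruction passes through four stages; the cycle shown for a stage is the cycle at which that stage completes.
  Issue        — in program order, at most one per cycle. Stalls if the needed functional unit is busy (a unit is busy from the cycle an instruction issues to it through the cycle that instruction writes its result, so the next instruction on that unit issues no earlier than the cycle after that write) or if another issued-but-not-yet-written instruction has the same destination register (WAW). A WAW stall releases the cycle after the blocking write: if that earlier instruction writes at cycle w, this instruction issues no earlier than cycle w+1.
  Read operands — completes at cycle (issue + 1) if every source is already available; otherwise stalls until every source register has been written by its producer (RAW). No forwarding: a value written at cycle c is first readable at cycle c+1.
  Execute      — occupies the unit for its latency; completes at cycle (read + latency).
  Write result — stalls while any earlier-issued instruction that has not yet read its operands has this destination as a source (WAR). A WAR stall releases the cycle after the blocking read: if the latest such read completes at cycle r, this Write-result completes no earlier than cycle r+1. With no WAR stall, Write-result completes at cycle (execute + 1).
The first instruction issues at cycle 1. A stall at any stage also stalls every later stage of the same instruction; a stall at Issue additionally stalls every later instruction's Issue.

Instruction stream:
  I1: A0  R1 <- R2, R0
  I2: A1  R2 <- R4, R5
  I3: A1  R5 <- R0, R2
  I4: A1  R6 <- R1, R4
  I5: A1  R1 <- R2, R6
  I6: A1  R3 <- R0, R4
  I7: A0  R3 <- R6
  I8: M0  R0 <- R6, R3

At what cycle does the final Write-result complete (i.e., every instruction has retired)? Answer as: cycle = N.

cycle = 37

I1 -> (1, 2, 3, 4)
I2 -> (2, 3, 5, 6)
I3 -> (7, 8, 10, 11)  // struct: A1 busy until I2 writes@6
I4 -> (12, 13, 15, 16)  // struct: A1 busy until I3 writes@11
I5 -> (17, 18, 20, 21)  // struct: A1 busy until I4 writes@16
I6 -> (22, 23, 25, 26)  // struct: A1 busy until I5 writes@21
I7 -> (27, 28, 29, 30)  // WAW R3: wait I6 write@26
I8 -> (28, 31, 36, 37)  // RAW R3: wait I7 write@30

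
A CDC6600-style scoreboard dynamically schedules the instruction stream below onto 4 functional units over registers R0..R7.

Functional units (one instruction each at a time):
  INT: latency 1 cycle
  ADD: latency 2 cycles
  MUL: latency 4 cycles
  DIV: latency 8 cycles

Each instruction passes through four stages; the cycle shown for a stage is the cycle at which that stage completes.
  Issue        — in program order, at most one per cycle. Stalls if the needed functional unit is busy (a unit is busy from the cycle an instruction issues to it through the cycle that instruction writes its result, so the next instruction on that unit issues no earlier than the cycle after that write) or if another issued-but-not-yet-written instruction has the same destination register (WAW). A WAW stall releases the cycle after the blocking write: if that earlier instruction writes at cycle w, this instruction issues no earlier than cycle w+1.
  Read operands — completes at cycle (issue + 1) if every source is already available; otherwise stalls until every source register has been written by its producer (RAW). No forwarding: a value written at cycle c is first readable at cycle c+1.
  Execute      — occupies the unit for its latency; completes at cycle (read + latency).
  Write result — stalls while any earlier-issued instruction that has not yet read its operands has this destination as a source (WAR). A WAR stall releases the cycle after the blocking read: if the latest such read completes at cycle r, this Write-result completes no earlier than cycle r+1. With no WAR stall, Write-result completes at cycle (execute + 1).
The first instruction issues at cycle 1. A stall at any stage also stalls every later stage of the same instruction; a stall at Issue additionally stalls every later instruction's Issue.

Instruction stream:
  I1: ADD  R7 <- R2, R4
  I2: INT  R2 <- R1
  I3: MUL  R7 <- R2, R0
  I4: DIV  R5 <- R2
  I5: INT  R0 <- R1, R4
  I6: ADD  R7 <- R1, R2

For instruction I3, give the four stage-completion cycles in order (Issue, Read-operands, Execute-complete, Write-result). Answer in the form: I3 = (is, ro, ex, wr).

I3 = (6, 7, 11, 12)

I1  is:1  ro:2  ex:4  wr:5
I2  is:2  ro:3  ex:4  wr:5
I3  is:6  ro:7  ex:11  wr:12  — WAW R7: wait I1 write@5
I4  is:7  ro:8  ex:16  wr:17
I5  is:8  ro:9  ex:10  wr:11
I6  is:13  ro:14  ex:16  wr:17  — WAW R7: wait I3 write@12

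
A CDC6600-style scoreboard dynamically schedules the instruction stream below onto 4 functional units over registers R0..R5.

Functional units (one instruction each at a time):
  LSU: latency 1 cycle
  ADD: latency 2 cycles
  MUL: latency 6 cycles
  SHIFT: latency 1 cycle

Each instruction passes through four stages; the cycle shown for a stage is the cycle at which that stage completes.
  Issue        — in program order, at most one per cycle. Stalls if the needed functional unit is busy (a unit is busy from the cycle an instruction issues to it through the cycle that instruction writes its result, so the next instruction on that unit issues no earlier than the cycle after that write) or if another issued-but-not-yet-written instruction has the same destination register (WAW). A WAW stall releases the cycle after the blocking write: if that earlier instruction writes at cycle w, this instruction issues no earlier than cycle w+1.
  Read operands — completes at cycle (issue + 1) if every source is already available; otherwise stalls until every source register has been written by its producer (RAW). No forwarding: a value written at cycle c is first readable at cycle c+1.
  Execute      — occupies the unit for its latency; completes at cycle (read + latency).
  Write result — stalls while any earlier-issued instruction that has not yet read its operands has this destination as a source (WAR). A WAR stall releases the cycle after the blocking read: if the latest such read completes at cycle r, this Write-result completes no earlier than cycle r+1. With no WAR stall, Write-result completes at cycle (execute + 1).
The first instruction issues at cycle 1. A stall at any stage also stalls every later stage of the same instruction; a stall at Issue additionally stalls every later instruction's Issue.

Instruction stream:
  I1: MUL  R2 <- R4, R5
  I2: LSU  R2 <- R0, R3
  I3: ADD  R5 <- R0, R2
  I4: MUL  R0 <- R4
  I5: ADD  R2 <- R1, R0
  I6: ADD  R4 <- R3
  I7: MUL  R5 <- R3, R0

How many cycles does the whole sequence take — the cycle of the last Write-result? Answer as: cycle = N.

[1] I1 dispatched to MUL
[2] I1 operands ready
[8] I1 complete
[9] R2←I1
[10] I2 dispatched to LSU
[11] I2 operands ready, I3 dispatched to ADD
[12] I2 complete, I4 dispatched to MUL
[13] R2←I2, I4 operands ready
[14] I3 operands ready
[16] I3 complete
[17] R5←I3
[18] I5 dispatched to ADD
[19] I4 complete
[20] R0←I4
[21] I5 operands ready
[23] I5 complete
[24] R2←I5
[25] I6 dispatched to ADD
[26] I6 operands ready, I7 dispatched to MUL
[27] I7 operands ready
[28] I6 complete
[29] R4←I6
[33] I7 complete
[34] R5←I7

cycle = 34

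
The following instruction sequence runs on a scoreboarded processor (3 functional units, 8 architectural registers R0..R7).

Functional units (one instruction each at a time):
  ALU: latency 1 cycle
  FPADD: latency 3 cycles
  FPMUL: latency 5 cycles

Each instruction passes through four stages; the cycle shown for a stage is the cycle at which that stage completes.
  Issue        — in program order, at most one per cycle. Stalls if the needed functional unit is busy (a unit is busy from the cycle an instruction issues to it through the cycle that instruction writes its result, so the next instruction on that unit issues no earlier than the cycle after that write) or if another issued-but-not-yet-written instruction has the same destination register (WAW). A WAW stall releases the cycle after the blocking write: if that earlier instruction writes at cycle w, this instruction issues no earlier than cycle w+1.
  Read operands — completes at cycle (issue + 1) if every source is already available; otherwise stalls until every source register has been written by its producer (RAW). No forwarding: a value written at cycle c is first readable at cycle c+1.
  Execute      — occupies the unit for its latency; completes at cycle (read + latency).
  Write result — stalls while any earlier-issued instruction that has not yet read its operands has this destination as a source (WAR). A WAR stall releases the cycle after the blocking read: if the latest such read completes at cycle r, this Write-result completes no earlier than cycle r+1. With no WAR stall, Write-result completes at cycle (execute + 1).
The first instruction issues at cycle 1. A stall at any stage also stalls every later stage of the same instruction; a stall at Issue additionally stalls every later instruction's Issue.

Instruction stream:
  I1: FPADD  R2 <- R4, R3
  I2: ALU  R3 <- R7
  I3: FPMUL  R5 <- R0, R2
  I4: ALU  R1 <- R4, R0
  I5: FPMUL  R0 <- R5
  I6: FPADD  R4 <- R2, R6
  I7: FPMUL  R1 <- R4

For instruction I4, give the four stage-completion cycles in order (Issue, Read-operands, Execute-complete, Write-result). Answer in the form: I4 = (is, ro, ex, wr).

cycle 1: I1 dispatched to FPADD
cycle 2: I1 operands ready, I2 dispatched to ALU
cycle 3: I2 operands ready, I3 dispatched to FPMUL
cycle 4: I2 complete
cycle 5: I1 complete, R3←I2
cycle 6: R2←I1, I4 dispatched to ALU
cycle 7: I3 operands ready, I4 operands ready
cycle 8: I4 complete
cycle 9: R1←I4
cycle 12: I3 complete
cycle 13: R5←I3
cycle 14: I5 dispatched to FPMUL
cycle 15: I5 operands ready, I6 dispatched to FPADD
cycle 16: I6 operands ready
cycle 19: I6 complete
cycle 20: I5 complete, R4←I6
cycle 21: R0←I5
cycle 22: I7 dispatched to FPMUL
cycle 23: I7 operands ready
cycle 28: I7 complete
cycle 29: R1←I7

I4 = (6, 7, 8, 9)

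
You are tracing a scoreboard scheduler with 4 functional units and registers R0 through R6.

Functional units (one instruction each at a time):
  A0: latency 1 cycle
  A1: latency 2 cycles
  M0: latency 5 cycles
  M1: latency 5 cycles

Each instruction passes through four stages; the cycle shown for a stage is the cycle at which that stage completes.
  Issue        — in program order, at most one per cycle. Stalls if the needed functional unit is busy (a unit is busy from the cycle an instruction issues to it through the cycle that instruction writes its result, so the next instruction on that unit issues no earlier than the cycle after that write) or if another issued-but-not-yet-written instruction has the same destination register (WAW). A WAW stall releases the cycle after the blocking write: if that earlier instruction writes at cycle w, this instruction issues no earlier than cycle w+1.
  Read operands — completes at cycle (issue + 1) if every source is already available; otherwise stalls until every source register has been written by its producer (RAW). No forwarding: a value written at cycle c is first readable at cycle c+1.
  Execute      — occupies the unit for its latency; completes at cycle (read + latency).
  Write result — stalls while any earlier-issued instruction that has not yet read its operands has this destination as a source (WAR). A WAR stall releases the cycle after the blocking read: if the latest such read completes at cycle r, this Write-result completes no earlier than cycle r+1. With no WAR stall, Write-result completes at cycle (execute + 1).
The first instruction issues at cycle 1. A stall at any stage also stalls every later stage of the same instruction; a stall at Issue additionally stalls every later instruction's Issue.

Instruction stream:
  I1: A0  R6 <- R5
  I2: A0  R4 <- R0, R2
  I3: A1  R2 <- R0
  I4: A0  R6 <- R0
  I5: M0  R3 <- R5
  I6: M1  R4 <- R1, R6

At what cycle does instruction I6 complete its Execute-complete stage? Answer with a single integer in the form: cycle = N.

cycle = 18

t=1  issue I1 (A0)
t=2  I1 read-ops
t=3  I1 finished on A0
t=4  I1→R6
t=5  issue I2 (A0)
t=6  I2 read-ops | issue I3 (A1)
t=7  I2 finished on A0 | I3 read-ops
t=8  I2→R4
t=9  I3 finished on A1 | issue I4 (A0)
t=10  I3→R2 | I4 read-ops | issue I5 (M0)
t=11  I4 finished on A0 | I5 read-ops | issue I6 (M1)
t=12  I4→R6
t=13  I6 read-ops
t=16  I5 finished on M0
t=17  I5→R3
t=18  I6 finished on M1
t=19  I6→R4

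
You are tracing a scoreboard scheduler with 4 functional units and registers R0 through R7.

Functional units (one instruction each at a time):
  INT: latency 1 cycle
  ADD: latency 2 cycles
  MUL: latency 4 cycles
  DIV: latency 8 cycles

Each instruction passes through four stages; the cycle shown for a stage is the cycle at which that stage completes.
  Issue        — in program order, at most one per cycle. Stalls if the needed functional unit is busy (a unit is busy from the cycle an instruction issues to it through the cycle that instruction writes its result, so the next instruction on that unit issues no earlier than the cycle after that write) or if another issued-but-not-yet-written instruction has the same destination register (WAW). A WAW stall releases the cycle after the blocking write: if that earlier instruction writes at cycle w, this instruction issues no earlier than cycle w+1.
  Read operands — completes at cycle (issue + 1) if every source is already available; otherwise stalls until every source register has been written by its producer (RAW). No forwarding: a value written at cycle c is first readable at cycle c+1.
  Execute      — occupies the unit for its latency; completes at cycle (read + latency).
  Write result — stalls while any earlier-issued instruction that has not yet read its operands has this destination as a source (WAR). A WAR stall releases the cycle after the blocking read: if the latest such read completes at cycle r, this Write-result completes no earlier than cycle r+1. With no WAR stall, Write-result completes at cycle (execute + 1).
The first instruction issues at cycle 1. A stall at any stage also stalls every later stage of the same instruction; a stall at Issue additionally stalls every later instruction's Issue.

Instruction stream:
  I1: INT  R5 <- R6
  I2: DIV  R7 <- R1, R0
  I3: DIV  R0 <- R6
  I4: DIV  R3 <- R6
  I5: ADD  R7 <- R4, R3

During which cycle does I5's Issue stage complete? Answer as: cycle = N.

I1 -> (1, 2, 3, 4)
I2 -> (2, 3, 11, 12)
I3 -> (13, 14, 22, 23)  // struct: DIV busy until I2 writes@12
I4 -> (24, 25, 33, 34)  // struct: DIV busy until I3 writes@23
I5 -> (25, 35, 37, 38)  // RAW R3: wait I4 write@34

cycle = 25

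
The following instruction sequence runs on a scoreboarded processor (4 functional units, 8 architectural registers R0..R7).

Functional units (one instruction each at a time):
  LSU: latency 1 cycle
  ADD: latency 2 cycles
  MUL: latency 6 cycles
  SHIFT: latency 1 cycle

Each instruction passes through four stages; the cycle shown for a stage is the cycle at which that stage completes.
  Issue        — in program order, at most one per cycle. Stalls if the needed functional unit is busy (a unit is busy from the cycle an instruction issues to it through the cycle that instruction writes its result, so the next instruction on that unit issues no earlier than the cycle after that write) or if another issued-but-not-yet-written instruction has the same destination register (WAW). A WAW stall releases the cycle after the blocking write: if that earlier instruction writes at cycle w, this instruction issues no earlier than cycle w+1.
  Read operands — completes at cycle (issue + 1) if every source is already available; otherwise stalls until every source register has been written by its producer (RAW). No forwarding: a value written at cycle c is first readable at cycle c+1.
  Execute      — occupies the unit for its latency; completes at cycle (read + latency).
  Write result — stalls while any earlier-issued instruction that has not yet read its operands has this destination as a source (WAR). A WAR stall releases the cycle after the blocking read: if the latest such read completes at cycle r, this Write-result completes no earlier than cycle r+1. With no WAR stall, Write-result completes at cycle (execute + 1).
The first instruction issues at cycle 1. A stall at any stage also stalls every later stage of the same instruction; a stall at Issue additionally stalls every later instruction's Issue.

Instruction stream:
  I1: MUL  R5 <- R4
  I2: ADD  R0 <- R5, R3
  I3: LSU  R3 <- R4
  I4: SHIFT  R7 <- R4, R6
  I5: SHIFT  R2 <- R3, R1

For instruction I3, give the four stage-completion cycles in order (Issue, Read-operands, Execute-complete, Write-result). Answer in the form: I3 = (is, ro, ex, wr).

cycle 1: I1 dispatched to MUL
cycle 2: I1 operands ready, I2 dispatched to ADD
cycle 3: I3 dispatched to LSU
cycle 4: I3 operands ready, I4 dispatched to SHIFT
cycle 5: I3 complete, I4 operands ready
cycle 6: I4 complete
cycle 7: R7←I4
cycle 8: I1 complete, I5 dispatched to SHIFT
cycle 9: R5←I1
cycle 10: I2 operands ready
cycle 11: R3←I3
cycle 12: I2 complete, I5 operands ready
cycle 13: R0←I2, I5 complete
cycle 14: R2←I5

I3 = (3, 4, 5, 11)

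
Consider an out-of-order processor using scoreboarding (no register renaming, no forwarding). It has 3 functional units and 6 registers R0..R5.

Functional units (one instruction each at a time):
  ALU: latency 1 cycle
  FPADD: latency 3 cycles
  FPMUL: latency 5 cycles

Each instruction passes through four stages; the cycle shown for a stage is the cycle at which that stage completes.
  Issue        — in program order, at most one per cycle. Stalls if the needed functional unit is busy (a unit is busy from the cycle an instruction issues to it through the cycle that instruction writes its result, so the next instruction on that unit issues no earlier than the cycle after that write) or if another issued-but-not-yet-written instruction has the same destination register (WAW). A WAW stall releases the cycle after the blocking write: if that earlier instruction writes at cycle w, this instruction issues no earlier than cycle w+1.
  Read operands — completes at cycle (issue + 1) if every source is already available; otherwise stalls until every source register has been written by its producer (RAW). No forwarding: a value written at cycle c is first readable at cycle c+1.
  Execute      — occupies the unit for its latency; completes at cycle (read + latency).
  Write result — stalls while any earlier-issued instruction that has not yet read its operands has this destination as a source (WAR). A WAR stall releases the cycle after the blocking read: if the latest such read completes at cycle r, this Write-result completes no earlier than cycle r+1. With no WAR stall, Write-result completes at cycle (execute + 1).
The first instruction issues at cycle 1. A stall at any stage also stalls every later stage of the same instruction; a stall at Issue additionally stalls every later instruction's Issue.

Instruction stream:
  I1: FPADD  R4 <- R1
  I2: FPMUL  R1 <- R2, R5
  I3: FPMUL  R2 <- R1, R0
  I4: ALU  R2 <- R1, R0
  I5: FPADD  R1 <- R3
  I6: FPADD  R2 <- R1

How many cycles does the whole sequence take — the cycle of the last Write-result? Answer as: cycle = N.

I1 -> (1, 2, 5, 6)
I2 -> (2, 3, 8, 9)
I3 -> (10, 11, 16, 17)  // struct: FPMUL busy until I2 writes@9
I4 -> (18, 19, 20, 21)  // WAW R2: wait I3 write@17
I5 -> (19, 20, 23, 24)
I6 -> (25, 26, 29, 30)  // struct: FPADD busy until I5 writes@24

cycle = 30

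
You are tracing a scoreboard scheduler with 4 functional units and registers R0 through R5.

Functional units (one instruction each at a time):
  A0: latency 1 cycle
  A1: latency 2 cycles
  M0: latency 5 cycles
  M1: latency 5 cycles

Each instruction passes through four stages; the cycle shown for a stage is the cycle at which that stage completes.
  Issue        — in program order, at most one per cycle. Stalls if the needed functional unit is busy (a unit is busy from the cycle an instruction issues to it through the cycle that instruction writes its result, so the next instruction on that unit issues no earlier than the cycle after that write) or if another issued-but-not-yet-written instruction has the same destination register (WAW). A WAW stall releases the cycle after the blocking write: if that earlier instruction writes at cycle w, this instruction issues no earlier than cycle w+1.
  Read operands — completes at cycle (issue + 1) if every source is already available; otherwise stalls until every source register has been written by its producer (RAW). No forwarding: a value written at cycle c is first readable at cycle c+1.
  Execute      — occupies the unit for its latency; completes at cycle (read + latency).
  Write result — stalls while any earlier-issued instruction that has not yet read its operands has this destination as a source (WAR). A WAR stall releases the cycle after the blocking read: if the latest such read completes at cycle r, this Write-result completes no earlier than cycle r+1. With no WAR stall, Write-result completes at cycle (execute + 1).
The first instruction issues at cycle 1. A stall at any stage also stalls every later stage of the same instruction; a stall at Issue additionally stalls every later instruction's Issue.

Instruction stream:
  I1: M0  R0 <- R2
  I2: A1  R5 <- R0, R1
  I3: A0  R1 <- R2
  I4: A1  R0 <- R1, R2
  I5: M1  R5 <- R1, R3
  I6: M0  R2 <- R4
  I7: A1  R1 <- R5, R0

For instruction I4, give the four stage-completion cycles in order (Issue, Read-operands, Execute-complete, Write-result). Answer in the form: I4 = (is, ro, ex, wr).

cycle 1: issue I1 (M0)
cycle 2: I1 read-ops; issue I2 (A1)
cycle 3: issue I3 (A0)
cycle 4: I3 read-ops
cycle 5: I3 finished on A0
cycle 7: I1 finished on M0
cycle 8: I1→R0
cycle 9: I2 read-ops
cycle 10: I3→R1
cycle 11: I2 finished on A1
cycle 12: I2→R5
cycle 13: issue I4 (A1)
cycle 14: I4 read-ops; issue I5 (M1)
cycle 15: I5 read-ops; issue I6 (M0)
cycle 16: I4 finished on A1; I6 read-ops
cycle 17: I4→R0
cycle 18: issue I7 (A1)
cycle 20: I5 finished on M1
cycle 21: I5→R5; I6 finished on M0
cycle 22: I6→R2; I7 read-ops
cycle 24: I7 finished on A1
cycle 25: I7→R1

I4 = (13, 14, 16, 17)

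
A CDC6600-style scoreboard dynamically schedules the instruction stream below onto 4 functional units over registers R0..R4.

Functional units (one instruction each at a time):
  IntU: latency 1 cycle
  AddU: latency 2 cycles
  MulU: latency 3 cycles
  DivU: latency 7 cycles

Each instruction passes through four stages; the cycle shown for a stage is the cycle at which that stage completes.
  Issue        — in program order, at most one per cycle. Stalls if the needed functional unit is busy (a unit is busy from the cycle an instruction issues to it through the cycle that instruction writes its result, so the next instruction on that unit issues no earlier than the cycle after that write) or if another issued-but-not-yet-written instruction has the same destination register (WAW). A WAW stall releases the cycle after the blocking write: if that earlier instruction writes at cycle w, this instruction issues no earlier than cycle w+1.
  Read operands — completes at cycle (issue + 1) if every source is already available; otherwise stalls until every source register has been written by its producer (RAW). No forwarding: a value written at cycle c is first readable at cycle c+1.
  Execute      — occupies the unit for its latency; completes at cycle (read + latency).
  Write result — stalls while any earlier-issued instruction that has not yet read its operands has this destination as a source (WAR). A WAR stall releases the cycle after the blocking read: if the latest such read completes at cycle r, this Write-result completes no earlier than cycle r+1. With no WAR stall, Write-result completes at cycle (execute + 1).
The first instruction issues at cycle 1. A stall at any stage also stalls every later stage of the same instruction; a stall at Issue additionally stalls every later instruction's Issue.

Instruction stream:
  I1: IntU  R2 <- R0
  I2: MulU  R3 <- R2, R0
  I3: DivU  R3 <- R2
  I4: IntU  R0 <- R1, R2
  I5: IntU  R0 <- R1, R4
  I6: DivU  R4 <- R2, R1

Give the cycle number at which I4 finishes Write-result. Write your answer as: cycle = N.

cycle = 14

cycle 1: issue I1 (IntU)
cycle 2: I1 read-ops · issue I2 (MulU)
cycle 3: I1 finished on IntU
cycle 4: I1→R2
cycle 5: I2 read-ops
cycle 8: I2 finished on MulU
cycle 9: I2→R3
cycle 10: issue I3 (DivU)
cycle 11: I3 read-ops · issue I4 (IntU)
cycle 12: I4 read-ops
cycle 13: I4 finished on IntU
cycle 14: I4→R0
cycle 15: issue I5 (IntU)
cycle 16: I5 read-ops
cycle 17: I5 finished on IntU
cycle 18: I3 finished on DivU · I5→R0
cycle 19: I3→R3
cycle 20: issue I6 (DivU)
cycle 21: I6 read-ops
cycle 28: I6 finished on DivU
cycle 29: I6→R4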